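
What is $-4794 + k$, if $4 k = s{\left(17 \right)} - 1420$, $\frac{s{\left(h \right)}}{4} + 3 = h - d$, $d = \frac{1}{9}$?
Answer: $- \frac{46216}{9} \approx -5135.1$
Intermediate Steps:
$d = \frac{1}{9} \approx 0.11111$
$s{\left(h \right)} = - \frac{112}{9} + 4 h$ ($s{\left(h \right)} = -12 + 4 \left(h - \frac{1}{9}\right) = -12 + 4 \left(- \frac{1}{9} + h\right) = -12 + \left(- \frac{4}{9} + 4 h\right) = - \frac{112}{9} + 4 h$)
$k = - \frac{3070}{9}$ ($k = \frac{\left(- \frac{112}{9} + 4 \cdot 17\right) - 1420}{4} = \frac{\left(- \frac{112}{9} + 68\right) - 1420}{4} = \frac{\frac{500}{9} - 1420}{4} = \frac{1}{4} \left(- \frac{12280}{9}\right) = - \frac{3070}{9} \approx -341.11$)
$-4794 + k = -4794 - \frac{3070}{9} = - \frac{46216}{9}$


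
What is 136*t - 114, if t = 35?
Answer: 4646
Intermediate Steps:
136*t - 114 = 136*35 - 114 = 4760 - 114 = 4646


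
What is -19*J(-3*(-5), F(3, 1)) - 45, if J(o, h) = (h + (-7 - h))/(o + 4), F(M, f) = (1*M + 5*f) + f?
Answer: -38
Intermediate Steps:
F(M, f) = M + 6*f (F(M, f) = (M + 5*f) + f = M + 6*f)
J(o, h) = -7/(4 + o)
-19*J(-3*(-5), F(3, 1)) - 45 = -(-133)/(4 - 3*(-5)) - 45 = -(-133)/(4 + 15) - 45 = -(-133)/19 - 45 = -19*(-7/19) - 45 = 7 - 45 = -38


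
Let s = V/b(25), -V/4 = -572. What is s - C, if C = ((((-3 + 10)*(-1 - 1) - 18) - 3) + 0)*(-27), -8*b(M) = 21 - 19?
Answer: -10097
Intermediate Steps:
V = 2288 (V = -4*(-572) = 2288)
b(M) = -¼ (b(M) = -(21 - 19)/8 = -⅛*2 = -¼)
s = -9152 (s = 2288/(-¼) = 2288*(-4) = -9152)
C = 945 (C = (((7*(-2) - 18) - 3) + 0)*(-27) = (((-14 - 18) - 3) + 0)*(-27) = ((-32 - 3) + 0)*(-27) = (-35 + 0)*(-27) = -35*(-27) = 945)
s - C = -9152 - 1*945 = -9152 - 945 = -10097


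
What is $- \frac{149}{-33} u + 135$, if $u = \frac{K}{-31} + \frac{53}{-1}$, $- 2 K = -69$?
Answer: $- \frac{20335}{186} \approx -109.33$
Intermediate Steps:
$K = \frac{69}{2}$ ($K = \left(- \frac{1}{2}\right) \left(-69\right) = \frac{69}{2} \approx 34.5$)
$u = - \frac{3355}{62}$ ($u = \frac{69}{2 \left(-31\right)} + \frac{53}{-1} = \frac{69}{2} \left(- \frac{1}{31}\right) + 53 \left(-1\right) = - \frac{69}{62} - 53 = - \frac{3355}{62} \approx -54.113$)
$- \frac{149}{-33} u + 135 = - \frac{149}{-33} \left(- \frac{3355}{62}\right) + 135 = \left(-149\right) \left(- \frac{1}{33}\right) \left(- \frac{3355}{62}\right) + 135 = \frac{149}{33} \left(- \frac{3355}{62}\right) + 135 = - \frac{45445}{186} + 135 = - \frac{20335}{186}$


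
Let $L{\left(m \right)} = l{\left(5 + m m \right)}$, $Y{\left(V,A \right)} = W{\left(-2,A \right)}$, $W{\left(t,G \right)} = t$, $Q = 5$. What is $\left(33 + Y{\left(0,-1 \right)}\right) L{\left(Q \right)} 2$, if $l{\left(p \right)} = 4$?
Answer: $248$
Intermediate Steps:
$Y{\left(V,A \right)} = -2$
$L{\left(m \right)} = 4$
$\left(33 + Y{\left(0,-1 \right)}\right) L{\left(Q \right)} 2 = \left(33 - 2\right) 4 \cdot 2 = 31 \cdot 8 = 248$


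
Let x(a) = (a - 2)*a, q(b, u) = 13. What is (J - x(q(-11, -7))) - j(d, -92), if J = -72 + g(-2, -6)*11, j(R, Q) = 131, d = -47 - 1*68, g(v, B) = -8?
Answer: -434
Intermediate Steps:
d = -115 (d = -47 - 68 = -115)
x(a) = a*(-2 + a) (x(a) = (-2 + a)*a = a*(-2 + a))
J = -160 (J = -72 - 8*11 = -72 - 88 = -160)
(J - x(q(-11, -7))) - j(d, -92) = (-160 - 13*(-2 + 13)) - 1*131 = (-160 - 13*11) - 131 = (-160 - 1*143) - 131 = (-160 - 143) - 131 = -303 - 131 = -434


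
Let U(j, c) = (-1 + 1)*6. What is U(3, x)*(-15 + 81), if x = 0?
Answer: 0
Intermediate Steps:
U(j, c) = 0 (U(j, c) = 0*6 = 0)
U(3, x)*(-15 + 81) = 0*(-15 + 81) = 0*66 = 0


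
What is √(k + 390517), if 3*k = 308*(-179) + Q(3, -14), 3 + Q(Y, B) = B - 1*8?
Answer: √3349182/3 ≈ 610.03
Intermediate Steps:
Q(Y, B) = -11 + B (Q(Y, B) = -3 + (B - 1*8) = -3 + (B - 8) = -3 + (-8 + B) = -11 + B)
k = -55157/3 (k = (308*(-179) + (-11 - 14))/3 = (-55132 - 25)/3 = (⅓)*(-55157) = -55157/3 ≈ -18386.)
√(k + 390517) = √(-55157/3 + 390517) = √(1116394/3) = √3349182/3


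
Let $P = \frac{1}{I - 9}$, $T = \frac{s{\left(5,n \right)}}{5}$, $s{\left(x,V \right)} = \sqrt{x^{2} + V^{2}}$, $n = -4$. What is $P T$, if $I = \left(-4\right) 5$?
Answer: $- \frac{\sqrt{41}}{145} \approx -0.044159$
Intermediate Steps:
$I = -20$
$s{\left(x,V \right)} = \sqrt{V^{2} + x^{2}}$
$T = \frac{\sqrt{41}}{5}$ ($T = \frac{\sqrt{\left(-4\right)^{2} + 5^{2}}}{5} = \sqrt{16 + 25} \cdot \frac{1}{5} = \sqrt{41} \cdot \frac{1}{5} = \frac{\sqrt{41}}{5} \approx 1.2806$)
$P = - \frac{1}{29}$ ($P = \frac{1}{-20 - 9} = \frac{1}{-29} = - \frac{1}{29} \approx -0.034483$)
$P T = - \frac{\frac{1}{5} \sqrt{41}}{29} = - \frac{\sqrt{41}}{145}$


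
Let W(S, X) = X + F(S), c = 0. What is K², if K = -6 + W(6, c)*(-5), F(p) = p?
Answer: 1296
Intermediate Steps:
W(S, X) = S + X (W(S, X) = X + S = S + X)
K = -36 (K = -6 + (6 + 0)*(-5) = -6 + 6*(-5) = -6 - 30 = -36)
K² = (-36)² = 1296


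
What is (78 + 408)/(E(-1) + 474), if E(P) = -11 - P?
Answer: 243/232 ≈ 1.0474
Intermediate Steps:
(78 + 408)/(E(-1) + 474) = (78 + 408)/((-11 - 1*(-1)) + 474) = 486/((-11 + 1) + 474) = 486/(-10 + 474) = 486/464 = 486*(1/464) = 243/232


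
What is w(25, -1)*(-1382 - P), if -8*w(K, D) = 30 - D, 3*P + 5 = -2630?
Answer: 46841/24 ≈ 1951.7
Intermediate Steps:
P = -2635/3 (P = -5/3 + (1/3)*(-2630) = -5/3 - 2630/3 = -2635/3 ≈ -878.33)
w(K, D) = -15/4 + D/8 (w(K, D) = -(30 - D)/8 = -15/4 + D/8)
w(25, -1)*(-1382 - P) = (-15/4 + (1/8)*(-1))*(-1382 - 1*(-2635/3)) = (-15/4 - 1/8)*(-1382 + 2635/3) = -31/8*(-1511/3) = 46841/24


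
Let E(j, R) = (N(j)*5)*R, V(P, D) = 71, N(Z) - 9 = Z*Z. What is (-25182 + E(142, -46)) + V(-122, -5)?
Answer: -4664901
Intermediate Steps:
N(Z) = 9 + Z² (N(Z) = 9 + Z*Z = 9 + Z²)
E(j, R) = R*(45 + 5*j²) (E(j, R) = ((9 + j²)*5)*R = (45 + 5*j²)*R = R*(45 + 5*j²))
(-25182 + E(142, -46)) + V(-122, -5) = (-25182 + 5*(-46)*(9 + 142²)) + 71 = (-25182 + 5*(-46)*(9 + 20164)) + 71 = (-25182 + 5*(-46)*20173) + 71 = (-25182 - 4639790) + 71 = -4664972 + 71 = -4664901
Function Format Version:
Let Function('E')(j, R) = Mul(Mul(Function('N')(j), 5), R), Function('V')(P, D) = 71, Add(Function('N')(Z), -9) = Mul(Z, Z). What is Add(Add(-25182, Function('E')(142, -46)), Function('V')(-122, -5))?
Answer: -4664901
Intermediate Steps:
Function('N')(Z) = Add(9, Pow(Z, 2)) (Function('N')(Z) = Add(9, Mul(Z, Z)) = Add(9, Pow(Z, 2)))
Function('E')(j, R) = Mul(R, Add(45, Mul(5, Pow(j, 2)))) (Function('E')(j, R) = Mul(Mul(Add(9, Pow(j, 2)), 5), R) = Mul(Add(45, Mul(5, Pow(j, 2))), R) = Mul(R, Add(45, Mul(5, Pow(j, 2)))))
Add(Add(-25182, Function('E')(142, -46)), Function('V')(-122, -5)) = Add(Add(-25182, Mul(5, -46, Add(9, Pow(142, 2)))), 71) = Add(Add(-25182, Mul(5, -46, Add(9, 20164))), 71) = Add(Add(-25182, Mul(5, -46, 20173)), 71) = Add(Add(-25182, -4639790), 71) = Add(-4664972, 71) = -4664901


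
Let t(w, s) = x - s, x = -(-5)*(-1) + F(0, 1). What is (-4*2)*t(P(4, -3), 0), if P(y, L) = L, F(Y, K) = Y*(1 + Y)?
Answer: 40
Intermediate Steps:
x = -5 (x = -(-5)*(-1) + 0*(1 + 0) = -5*1 + 0*1 = -5 + 0 = -5)
t(w, s) = -5 - s
(-4*2)*t(P(4, -3), 0) = (-4*2)*(-5 - 1*0) = -8*(-5 + 0) = -8*(-5) = 40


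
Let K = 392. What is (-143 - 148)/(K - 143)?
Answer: -97/83 ≈ -1.1687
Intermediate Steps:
(-143 - 148)/(K - 143) = (-143 - 148)/(392 - 143) = -291/249 = -291*1/249 = -97/83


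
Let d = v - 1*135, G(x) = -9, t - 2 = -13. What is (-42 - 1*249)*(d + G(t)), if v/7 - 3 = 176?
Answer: -322719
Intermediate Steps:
v = 1253 (v = 21 + 7*176 = 21 + 1232 = 1253)
t = -11 (t = 2 - 13 = -11)
d = 1118 (d = 1253 - 1*135 = 1253 - 135 = 1118)
(-42 - 1*249)*(d + G(t)) = (-42 - 1*249)*(1118 - 9) = (-42 - 249)*1109 = -291*1109 = -322719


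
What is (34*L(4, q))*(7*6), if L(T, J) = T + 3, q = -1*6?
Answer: 9996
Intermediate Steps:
q = -6
L(T, J) = 3 + T
(34*L(4, q))*(7*6) = (34*(3 + 4))*(7*6) = (34*7)*42 = 238*42 = 9996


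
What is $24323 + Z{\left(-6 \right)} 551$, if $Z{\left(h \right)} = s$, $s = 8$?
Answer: $28731$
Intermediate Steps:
$Z{\left(h \right)} = 8$
$24323 + Z{\left(-6 \right)} 551 = 24323 + 8 \cdot 551 = 24323 + 4408 = 28731$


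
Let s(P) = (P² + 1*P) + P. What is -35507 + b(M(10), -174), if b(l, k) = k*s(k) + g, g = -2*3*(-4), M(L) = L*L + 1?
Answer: -5242955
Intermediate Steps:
M(L) = 1 + L² (M(L) = L² + 1 = 1 + L²)
g = 24 (g = -6*(-4) = 24)
s(P) = P² + 2*P (s(P) = (P² + P) + P = (P + P²) + P = P² + 2*P)
b(l, k) = 24 + k²*(2 + k) (b(l, k) = k*(k*(2 + k)) + 24 = k²*(2 + k) + 24 = 24 + k²*(2 + k))
-35507 + b(M(10), -174) = -35507 + (24 + (-174)²*(2 - 174)) = -35507 + (24 + 30276*(-172)) = -35507 + (24 - 5207472) = -35507 - 5207448 = -5242955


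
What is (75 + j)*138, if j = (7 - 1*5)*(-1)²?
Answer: 10626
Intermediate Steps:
j = 2 (j = (7 - 5)*1 = 2*1 = 2)
(75 + j)*138 = (75 + 2)*138 = 77*138 = 10626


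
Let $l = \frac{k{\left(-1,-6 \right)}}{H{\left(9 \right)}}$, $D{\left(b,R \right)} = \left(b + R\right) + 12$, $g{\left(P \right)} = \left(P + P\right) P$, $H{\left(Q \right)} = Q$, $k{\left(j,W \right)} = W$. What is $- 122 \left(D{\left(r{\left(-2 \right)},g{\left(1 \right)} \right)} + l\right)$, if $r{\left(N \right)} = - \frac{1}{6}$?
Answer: $- \frac{4819}{3} \approx -1606.3$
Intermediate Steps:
$r{\left(N \right)} = - \frac{1}{6}$ ($r{\left(N \right)} = \left(-1\right) \frac{1}{6} = - \frac{1}{6}$)
$g{\left(P \right)} = 2 P^{2}$ ($g{\left(P \right)} = 2 P P = 2 P^{2}$)
$D{\left(b,R \right)} = 12 + R + b$ ($D{\left(b,R \right)} = \left(R + b\right) + 12 = 12 + R + b$)
$l = - \frac{2}{3}$ ($l = - \frac{6}{9} = \left(-6\right) \frac{1}{9} = - \frac{2}{3} \approx -0.66667$)
$- 122 \left(D{\left(r{\left(-2 \right)},g{\left(1 \right)} \right)} + l\right) = - 122 \left(\left(12 + 2 \cdot 1^{2} - \frac{1}{6}\right) - \frac{2}{3}\right) = - 122 \left(\left(12 + 2 \cdot 1 - \frac{1}{6}\right) - \frac{2}{3}\right) = - 122 \left(\left(12 + 2 - \frac{1}{6}\right) - \frac{2}{3}\right) = - 122 \left(\frac{83}{6} - \frac{2}{3}\right) = \left(-122\right) \frac{79}{6} = - \frac{4819}{3}$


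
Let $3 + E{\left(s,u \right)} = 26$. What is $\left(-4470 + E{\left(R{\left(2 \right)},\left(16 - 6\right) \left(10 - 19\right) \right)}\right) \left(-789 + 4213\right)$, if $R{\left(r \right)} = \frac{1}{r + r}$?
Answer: $-15226528$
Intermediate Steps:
$R{\left(r \right)} = \frac{1}{2 r}$
$E{\left(s,u \right)} = 23$ ($E{\left(s,u \right)} = -3 + 26 = 23$)
$\left(-4470 + E{\left(R{\left(2 \right)},\left(16 - 6\right) \left(10 - 19\right) \right)}\right) \left(-789 + 4213\right) = \left(-4470 + 23\right) \left(-789 + 4213\right) = \left(-4447\right) 3424 = -15226528$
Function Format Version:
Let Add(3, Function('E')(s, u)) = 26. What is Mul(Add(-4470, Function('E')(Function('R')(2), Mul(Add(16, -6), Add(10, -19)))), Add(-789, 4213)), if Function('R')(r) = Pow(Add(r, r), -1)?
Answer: -15226528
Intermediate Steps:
Function('R')(r) = Mul(Rational(1, 2), Pow(r, -1)) (Function('R')(r) = Pow(Mul(2, r), -1) = Mul(Rational(1, 2), Pow(r, -1)))
Function('E')(s, u) = 23 (Function('E')(s, u) = Add(-3, 26) = 23)
Mul(Add(-4470, Function('E')(Function('R')(2), Mul(Add(16, -6), Add(10, -19)))), Add(-789, 4213)) = Mul(Add(-4470, 23), Add(-789, 4213)) = Mul(-4447, 3424) = -15226528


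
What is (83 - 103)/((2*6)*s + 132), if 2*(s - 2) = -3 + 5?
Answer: -5/42 ≈ -0.11905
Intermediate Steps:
s = 3 (s = 2 + (-3 + 5)/2 = 2 + (½)*2 = 2 + 1 = 3)
(83 - 103)/((2*6)*s + 132) = (83 - 103)/((2*6)*3 + 132) = -20/(12*3 + 132) = -20/(36 + 132) = -20/168 = (1/168)*(-20) = -5/42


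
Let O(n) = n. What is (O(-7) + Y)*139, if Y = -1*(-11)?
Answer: 556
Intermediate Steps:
Y = 11
(O(-7) + Y)*139 = (-7 + 11)*139 = 4*139 = 556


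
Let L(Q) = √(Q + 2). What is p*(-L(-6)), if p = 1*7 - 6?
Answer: -2*I ≈ -2.0*I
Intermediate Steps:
L(Q) = √(2 + Q)
p = 1 (p = 7 - 6 = 1)
p*(-L(-6)) = 1*(-√(2 - 6)) = 1*(-√(-4)) = 1*(-2*I) = -2*I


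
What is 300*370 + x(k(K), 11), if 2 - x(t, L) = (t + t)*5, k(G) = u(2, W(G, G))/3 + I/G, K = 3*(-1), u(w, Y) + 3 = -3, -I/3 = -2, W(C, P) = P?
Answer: 111042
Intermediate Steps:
I = 6 (I = -3*(-2) = 6)
u(w, Y) = -6 (u(w, Y) = -3 - 3 = -6)
K = -3
k(G) = -2 + 6/G (k(G) = -6/3 + 6/G = -6*⅓ + 6/G = -2 + 6/G)
x(t, L) = 2 - 10*t (x(t, L) = 2 - (t + t)*5 = 2 - 2*t*5 = 2 - 10*t)
300*370 + x(k(K), 11) = 300*370 + (2 - 10*(-2 + 6/(-3))) = 111000 + (2 - 10*(-2 + 6*(-⅓))) = 111000 + (2 - 10*(-2 - 2)) = 111000 + (2 - 10*(-4)) = 111000 + (2 + 40) = 111000 + 42 = 111042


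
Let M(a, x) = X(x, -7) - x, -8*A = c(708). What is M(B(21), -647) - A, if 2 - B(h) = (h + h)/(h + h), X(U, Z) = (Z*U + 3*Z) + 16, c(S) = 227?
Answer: 41595/8 ≈ 5199.4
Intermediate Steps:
X(U, Z) = 16 + 3*Z + U*Z (X(U, Z) = (U*Z + 3*Z) + 16 = (3*Z + U*Z) + 16 = 16 + 3*Z + U*Z)
A = -227/8 (A = -⅛*227 = -227/8 ≈ -28.375)
B(h) = 1 (B(h) = 2 - (h + h)/(h + h) = 2 - 2*h/(2*h) = 2 - 2*h*1/(2*h) = 2 - 1*1 = 2 - 1 = 1)
M(a, x) = -5 - 8*x (M(a, x) = (16 + 3*(-7) + x*(-7)) - x = (16 - 21 - 7*x) - x = (-5 - 7*x) - x = -5 - 8*x)
M(B(21), -647) - A = (-5 - 8*(-647)) - 1*(-227/8) = (-5 + 5176) + 227/8 = 5171 + 227/8 = 41595/8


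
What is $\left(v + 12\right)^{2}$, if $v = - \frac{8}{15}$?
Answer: $\frac{29584}{225} \approx 131.48$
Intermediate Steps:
$v = - \frac{8}{15}$ ($v = \left(-8\right) \frac{1}{15} = - \frac{8}{15} \approx -0.53333$)
$\left(v + 12\right)^{2} = \left(- \frac{8}{15} + 12\right)^{2} = \left(\frac{172}{15}\right)^{2} = \frac{29584}{225}$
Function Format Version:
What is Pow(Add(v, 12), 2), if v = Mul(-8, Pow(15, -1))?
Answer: Rational(29584, 225) ≈ 131.48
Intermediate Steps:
v = Rational(-8, 15) (v = Mul(-8, Rational(1, 15)) = Rational(-8, 15) ≈ -0.53333)
Pow(Add(v, 12), 2) = Pow(Add(Rational(-8, 15), 12), 2) = Pow(Rational(172, 15), 2) = Rational(29584, 225)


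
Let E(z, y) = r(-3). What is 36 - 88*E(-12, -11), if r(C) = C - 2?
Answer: 476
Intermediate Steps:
r(C) = -2 + C
E(z, y) = -5 (E(z, y) = -2 - 3 = -5)
36 - 88*E(-12, -11) = 36 - 88*(-5) = 36 + 440 = 476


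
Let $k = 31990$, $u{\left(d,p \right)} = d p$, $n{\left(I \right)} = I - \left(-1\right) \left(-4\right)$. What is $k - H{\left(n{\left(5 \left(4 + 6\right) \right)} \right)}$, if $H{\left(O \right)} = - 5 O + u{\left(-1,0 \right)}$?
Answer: $32220$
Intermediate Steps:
$n{\left(I \right)} = -4 + I$ ($n{\left(I \right)} = I - 4 = -4 + I$)
$H{\left(O \right)} = - 5 O$ ($H{\left(O \right)} = - 5 O - 0 = - 5 O + 0 = - 5 O$)
$k - H{\left(n{\left(5 \left(4 + 6\right) \right)} \right)} = 31990 - - 5 \left(-4 + 5 \left(4 + 6\right)\right) = 31990 - - 5 \left(-4 + 5 \cdot 10\right) = 31990 - - 5 \left(-4 + 50\right) = 31990 - \left(-5\right) 46 = 31990 - -230 = 31990 + 230 = 32220$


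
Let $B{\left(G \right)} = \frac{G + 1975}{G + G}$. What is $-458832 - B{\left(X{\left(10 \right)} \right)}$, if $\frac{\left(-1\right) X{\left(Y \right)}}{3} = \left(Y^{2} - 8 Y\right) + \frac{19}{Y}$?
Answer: $- \frac{602886155}{1314} \approx -4.5882 \cdot 10^{5}$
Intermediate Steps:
$X{\left(Y \right)} = - \frac{57}{Y} - 3 Y^{2} + 24 Y$ ($X{\left(Y \right)} = - 3 \left(\left(Y^{2} - 8 Y\right) + \frac{19}{Y}\right) = - 3 \left(Y^{2} - 8 Y + \frac{19}{Y}\right) = - \frac{57}{Y} - 3 Y^{2} + 24 Y$)
$B{\left(G \right)} = \frac{1975 + G}{2 G}$
$-458832 - B{\left(X{\left(10 \right)} \right)} = -458832 - \frac{1975 + \frac{3 \left(-19 + 10^{2} \left(8 - 10\right)\right)}{10}}{2 \frac{3 \left(-19 + 10^{2} \left(8 - 10\right)\right)}{10}} = -458832 - \frac{1975 + 3 \cdot \frac{1}{10} \left(-19 + 100 \left(8 - 10\right)\right)}{2 \cdot 3 \cdot \frac{1}{10} \left(-19 + 100 \left(8 - 10\right)\right)} = -458832 - \frac{1975 + 3 \cdot \frac{1}{10} \left(-19 + 100 \left(-2\right)\right)}{2 \cdot 3 \cdot \frac{1}{10} \left(-19 + 100 \left(-2\right)\right)} = -458832 - \frac{1975 + 3 \cdot \frac{1}{10} \left(-19 - 200\right)}{2 \cdot 3 \cdot \frac{1}{10} \left(-19 - 200\right)} = -458832 - \frac{1975 + 3 \cdot \frac{1}{10} \left(-219\right)}{2 \cdot 3 \cdot \frac{1}{10} \left(-219\right)} = -458832 - \frac{1975 - \frac{657}{10}}{2 \left(- \frac{657}{10}\right)} = -458832 - \frac{1}{2} \left(- \frac{10}{657}\right) \frac{19093}{10} = -458832 - - \frac{19093}{1314} = -458832 + \frac{19093}{1314} = - \frac{602886155}{1314}$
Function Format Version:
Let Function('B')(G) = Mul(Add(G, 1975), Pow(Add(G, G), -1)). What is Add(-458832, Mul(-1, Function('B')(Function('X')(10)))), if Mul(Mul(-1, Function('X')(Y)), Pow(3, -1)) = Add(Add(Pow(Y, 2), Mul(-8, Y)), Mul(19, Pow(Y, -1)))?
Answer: Rational(-602886155, 1314) ≈ -4.5882e+5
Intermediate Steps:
Function('X')(Y) = Add(Mul(-57, Pow(Y, -1)), Mul(-3, Pow(Y, 2)), Mul(24, Y)) (Function('X')(Y) = Mul(-3, Add(Add(Pow(Y, 2), Mul(-8, Y)), Mul(19, Pow(Y, -1)))) = Mul(-3, Add(Pow(Y, 2), Mul(-8, Y), Mul(19, Pow(Y, -1)))) = Add(Mul(-57, Pow(Y, -1)), Mul(-3, Pow(Y, 2)), Mul(24, Y)))
Function('B')(G) = Mul(Rational(1, 2), Pow(G, -1), Add(1975, G)) (Function('B')(G) = Mul(Add(1975, G), Pow(Mul(2, G), -1)) = Mul(Add(1975, G), Mul(Rational(1, 2), Pow(G, -1))) = Mul(Rational(1, 2), Pow(G, -1), Add(1975, G)))
Add(-458832, Mul(-1, Function('B')(Function('X')(10)))) = Add(-458832, Mul(-1, Mul(Rational(1, 2), Pow(Mul(3, Pow(10, -1), Add(-19, Mul(Pow(10, 2), Add(8, Mul(-1, 10))))), -1), Add(1975, Mul(3, Pow(10, -1), Add(-19, Mul(Pow(10, 2), Add(8, Mul(-1, 10))))))))) = Add(-458832, Mul(-1, Mul(Rational(1, 2), Pow(Mul(3, Rational(1, 10), Add(-19, Mul(100, Add(8, -10)))), -1), Add(1975, Mul(3, Rational(1, 10), Add(-19, Mul(100, Add(8, -10)))))))) = Add(-458832, Mul(-1, Mul(Rational(1, 2), Pow(Mul(3, Rational(1, 10), Add(-19, Mul(100, -2))), -1), Add(1975, Mul(3, Rational(1, 10), Add(-19, Mul(100, -2))))))) = Add(-458832, Mul(-1, Mul(Rational(1, 2), Pow(Mul(3, Rational(1, 10), Add(-19, -200)), -1), Add(1975, Mul(3, Rational(1, 10), Add(-19, -200)))))) = Add(-458832, Mul(-1, Mul(Rational(1, 2), Pow(Mul(3, Rational(1, 10), -219), -1), Add(1975, Mul(3, Rational(1, 10), -219))))) = Add(-458832, Mul(-1, Mul(Rational(1, 2), Pow(Rational(-657, 10), -1), Add(1975, Rational(-657, 10))))) = Add(-458832, Mul(-1, Mul(Rational(1, 2), Rational(-10, 657), Rational(19093, 10)))) = Add(-458832, Mul(-1, Rational(-19093, 1314))) = Add(-458832, Rational(19093, 1314)) = Rational(-602886155, 1314)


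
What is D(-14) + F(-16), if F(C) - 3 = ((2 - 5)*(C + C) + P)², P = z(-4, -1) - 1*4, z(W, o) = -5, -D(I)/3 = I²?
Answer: 6984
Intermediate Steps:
D(I) = -3*I²
P = -9 (P = -5 - 1*4 = -5 - 4 = -9)
F(C) = 3 + (-9 - 6*C)² (F(C) = 3 + ((2 - 5)*(C + C) - 9)² = 3 + (-6*C - 9)² = 3 + (-9 - 6*C)²)
D(-14) + F(-16) = -3*(-14)² + (84 + 36*(-16)² + 108*(-16)) = -3*196 + (84 + 36*256 - 1728) = -588 + (84 + 9216 - 1728) = -588 + 7572 = 6984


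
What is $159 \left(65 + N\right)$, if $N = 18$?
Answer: $13197$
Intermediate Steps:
$159 \left(65 + N\right) = 159 \left(65 + 18\right) = 159 \cdot 83 = 13197$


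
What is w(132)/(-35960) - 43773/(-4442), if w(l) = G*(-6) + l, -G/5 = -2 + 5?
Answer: 393272739/39933580 ≈ 9.8482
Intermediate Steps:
G = -15 (G = -5*(-2 + 5) = -5*3 = -15)
w(l) = 90 + l (w(l) = -15*(-6) + l = 90 + l)
w(132)/(-35960) - 43773/(-4442) = (90 + 132)/(-35960) - 43773/(-4442) = 222*(-1/35960) - 43773*(-1/4442) = -111/17980 + 43773/4442 = 393272739/39933580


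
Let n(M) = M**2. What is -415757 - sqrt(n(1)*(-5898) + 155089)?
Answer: -415757 - sqrt(149191) ≈ -4.1614e+5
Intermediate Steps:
-415757 - sqrt(n(1)*(-5898) + 155089) = -415757 - sqrt(1**2*(-5898) + 155089) = -415757 - sqrt(1*(-5898) + 155089) = -415757 - sqrt(-5898 + 155089) = -415757 - sqrt(149191)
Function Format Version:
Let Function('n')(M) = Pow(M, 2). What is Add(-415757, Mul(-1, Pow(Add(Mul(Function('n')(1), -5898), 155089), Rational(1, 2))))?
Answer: Add(-415757, Mul(-1, Pow(149191, Rational(1, 2)))) ≈ -4.1614e+5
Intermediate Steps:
Add(-415757, Mul(-1, Pow(Add(Mul(Function('n')(1), -5898), 155089), Rational(1, 2)))) = Add(-415757, Mul(-1, Pow(Add(Mul(Pow(1, 2), -5898), 155089), Rational(1, 2)))) = Add(-415757, Mul(-1, Pow(Add(Mul(1, -5898), 155089), Rational(1, 2)))) = Add(-415757, Mul(-1, Pow(Add(-5898, 155089), Rational(1, 2)))) = Add(-415757, Mul(-1, Pow(149191, Rational(1, 2))))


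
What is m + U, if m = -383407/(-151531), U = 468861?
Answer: 71047359598/151531 ≈ 4.6886e+5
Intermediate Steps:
m = 383407/151531 (m = -383407*(-1/151531) = 383407/151531 ≈ 2.5302)
m + U = 383407/151531 + 468861 = 71047359598/151531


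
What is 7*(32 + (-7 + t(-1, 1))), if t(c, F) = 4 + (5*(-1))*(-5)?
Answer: 378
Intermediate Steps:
t(c, F) = 29 (t(c, F) = 4 - 5*(-5) = 4 + 25 = 29)
7*(32 + (-7 + t(-1, 1))) = 7*(32 + (-7 + 29)) = 7*(32 + 22) = 7*54 = 378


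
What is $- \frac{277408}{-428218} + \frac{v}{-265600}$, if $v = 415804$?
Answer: $- \frac{13046899059}{14216837600} \approx -0.91771$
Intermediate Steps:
$- \frac{277408}{-428218} + \frac{v}{-265600} = - \frac{277408}{-428218} + \frac{415804}{-265600} = \left(-277408\right) \left(- \frac{1}{428218}\right) + 415804 \left(- \frac{1}{265600}\right) = \frac{138704}{214109} - \frac{103951}{66400} = - \frac{13046899059}{14216837600}$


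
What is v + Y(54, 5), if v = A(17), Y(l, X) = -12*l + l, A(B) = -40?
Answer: -634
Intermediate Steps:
Y(l, X) = -11*l
v = -40
v + Y(54, 5) = -40 - 11*54 = -40 - 594 = -634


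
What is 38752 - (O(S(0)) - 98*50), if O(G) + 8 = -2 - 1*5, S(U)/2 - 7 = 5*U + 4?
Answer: 43667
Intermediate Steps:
S(U) = 22 + 10*U (S(U) = 14 + 2*(5*U + 4) = 14 + 2*(4 + 5*U) = 14 + (8 + 10*U) = 22 + 10*U)
O(G) = -15 (O(G) = -8 + (-2 - 1*5) = -8 + (-2 - 5) = -8 - 7 = -15)
38752 - (O(S(0)) - 98*50) = 38752 - (-15 - 98*50) = 38752 - (-15 - 4900) = 38752 - 1*(-4915) = 38752 + 4915 = 43667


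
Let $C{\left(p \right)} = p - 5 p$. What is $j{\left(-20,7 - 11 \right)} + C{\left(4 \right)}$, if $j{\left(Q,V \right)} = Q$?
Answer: $-36$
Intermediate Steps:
$C{\left(p \right)} = - 4 p$
$j{\left(-20,7 - 11 \right)} + C{\left(4 \right)} = -20 - 16 = -36$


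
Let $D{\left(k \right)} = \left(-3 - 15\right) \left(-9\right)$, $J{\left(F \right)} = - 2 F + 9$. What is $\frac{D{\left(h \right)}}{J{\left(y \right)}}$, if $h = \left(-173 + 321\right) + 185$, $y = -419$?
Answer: $\frac{162}{847} \approx 0.19126$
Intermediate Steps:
$h = 333$ ($h = 148 + 185 = 333$)
$J{\left(F \right)} = 9 - 2 F$
$D{\left(k \right)} = 162$ ($D{\left(k \right)} = \left(-18\right) \left(-9\right) = 162$)
$\frac{D{\left(h \right)}}{J{\left(y \right)}} = \frac{162}{9 - -838} = \frac{162}{9 + 838} = \frac{162}{847}$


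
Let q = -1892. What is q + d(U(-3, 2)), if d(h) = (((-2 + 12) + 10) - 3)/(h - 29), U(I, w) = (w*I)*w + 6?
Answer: -66237/35 ≈ -1892.5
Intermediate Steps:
U(I, w) = 6 + I*w² (U(I, w) = (I*w)*w + 6 = I*w² + 6 = 6 + I*w²)
d(h) = 17/(-29 + h) (d(h) = ((10 + 10) - 3)/(-29 + h) = (20 - 3)/(-29 + h) = 17/(-29 + h))
q + d(U(-3, 2)) = -1892 + 17/(-29 + (6 - 3*2²)) = -1892 + 17/(-29 + (6 - 3*4)) = -1892 + 17/(-29 + (6 - 12)) = -1892 + 17/(-29 - 6) = -1892 + 17/(-35) = -1892 + 17*(-1/35) = -1892 - 17/35 = -66237/35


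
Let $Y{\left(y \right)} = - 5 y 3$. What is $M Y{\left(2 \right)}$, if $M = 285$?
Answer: $-8550$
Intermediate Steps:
$Y{\left(y \right)} = - 15 y$
$M Y{\left(2 \right)} = 285 \left(\left(-15\right) 2\right) = 285 \left(-30\right) = -8550$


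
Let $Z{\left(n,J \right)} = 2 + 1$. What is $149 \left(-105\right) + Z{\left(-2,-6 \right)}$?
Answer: $-15642$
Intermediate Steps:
$Z{\left(n,J \right)} = 3$
$149 \left(-105\right) + Z{\left(-2,-6 \right)} = 149 \left(-105\right) + 3 = -15645 + 3 = -15642$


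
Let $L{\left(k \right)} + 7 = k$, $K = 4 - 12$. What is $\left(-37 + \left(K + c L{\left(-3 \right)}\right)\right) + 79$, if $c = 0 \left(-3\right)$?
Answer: $34$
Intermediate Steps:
$c = 0$
$K = -8$ ($K = 4 - 12 = -8$)
$L{\left(k \right)} = -7 + k$
$\left(-37 + \left(K + c L{\left(-3 \right)}\right)\right) + 79 = \left(-37 - \left(8 + 0 \left(-7 - 3\right)\right)\right) + 79 = \left(-37 + \left(-8 + 0 \left(-10\right)\right)\right) + 79 = \left(-37 + \left(-8 + 0\right)\right) + 79 = \left(-37 - 8\right) + 79 = -45 + 79 = 34$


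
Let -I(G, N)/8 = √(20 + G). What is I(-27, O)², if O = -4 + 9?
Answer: -448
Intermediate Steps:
O = 5
I(G, N) = -8*√(20 + G)
I(-27, O)² = (-8*√(20 - 27))² = (-8*I*√7)² = -448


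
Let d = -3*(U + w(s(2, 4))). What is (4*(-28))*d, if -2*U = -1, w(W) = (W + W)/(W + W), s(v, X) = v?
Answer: 504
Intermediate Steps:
w(W) = 1 (w(W) = (2*W)/((2*W)) = (2*W)*(1/(2*W)) = 1)
U = ½ (U = -½*(-1) = ½ ≈ 0.50000)
d = -9/2 (d = -3*(½ + 1) = -3*3/2 = -9/2 ≈ -4.5000)
(4*(-28))*d = (4*(-28))*(-9/2) = -112*(-9/2) = 504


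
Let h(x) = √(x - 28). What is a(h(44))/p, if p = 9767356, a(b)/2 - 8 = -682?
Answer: -337/2441839 ≈ -0.00013801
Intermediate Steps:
h(x) = √(-28 + x)
a(b) = -1348 (a(b) = 16 + 2*(-682) = 16 - 1364 = -1348)
a(h(44))/p = -1348/9767356 = -1348*1/9767356 = -337/2441839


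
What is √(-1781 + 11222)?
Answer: 3*√1049 ≈ 97.165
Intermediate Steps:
√(-1781 + 11222) = √9441 = 3*√1049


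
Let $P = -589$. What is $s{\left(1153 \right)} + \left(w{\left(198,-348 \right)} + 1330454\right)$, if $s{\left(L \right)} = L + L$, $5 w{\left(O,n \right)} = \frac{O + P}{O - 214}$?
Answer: $\frac{106621191}{80} \approx 1.3328 \cdot 10^{6}$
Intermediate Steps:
$w{\left(O,n \right)} = \frac{-589 + O}{5 \left(-214 + O\right)}$ ($w{\left(O,n \right)} = \frac{\left(O - 589\right) \frac{1}{O - 214}}{5} = \frac{\left(-589 + O\right) \frac{1}{-214 + O}}{5} = \frac{\frac{1}{-214 + O} \left(-589 + O\right)}{5} = \frac{-589 + O}{5 \left(-214 + O\right)}$)
$s{\left(L \right)} = 2 L$
$s{\left(1153 \right)} + \left(w{\left(198,-348 \right)} + 1330454\right) = 2 \cdot 1153 + \left(\frac{-589 + 198}{5 \left(-214 + 198\right)} + 1330454\right) = 2306 + \left(\frac{1}{5} \frac{1}{-16} \left(-391\right) + 1330454\right) = 2306 + \left(\frac{1}{5} \left(- \frac{1}{16}\right) \left(-391\right) + 1330454\right) = 2306 + \left(\frac{391}{80} + 1330454\right) = 2306 + \frac{106436711}{80} = \frac{106621191}{80}$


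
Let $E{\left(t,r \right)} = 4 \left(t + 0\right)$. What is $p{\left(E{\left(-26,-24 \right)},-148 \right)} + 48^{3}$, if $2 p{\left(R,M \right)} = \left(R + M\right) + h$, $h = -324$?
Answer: $110304$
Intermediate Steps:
$E{\left(t,r \right)} = 4 t$
$p{\left(R,M \right)} = -162 + \frac{M}{2} + \frac{R}{2}$ ($p{\left(R,M \right)} = \frac{\left(R + M\right) - 324}{2} = \frac{\left(M + R\right) - 324}{2} = \frac{-324 + M + R}{2} = -162 + \frac{M}{2} + \frac{R}{2}$)
$p{\left(E{\left(-26,-24 \right)},-148 \right)} + 48^{3} = \left(-162 + \frac{1}{2} \left(-148\right) + \frac{4 \left(-26\right)}{2}\right) + 48^{3} = \left(-162 - 74 + \frac{1}{2} \left(-104\right)\right) + 110592 = \left(-162 - 74 - 52\right) + 110592 = -288 + 110592 = 110304$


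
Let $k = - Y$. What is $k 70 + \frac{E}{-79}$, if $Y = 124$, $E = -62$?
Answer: $- \frac{685658}{79} \approx -8679.2$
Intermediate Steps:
$k = -124$ ($k = \left(-1\right) 124 = -124$)
$k 70 + \frac{E}{-79} = \left(-124\right) 70 - \frac{62}{-79} = -8680 - - \frac{62}{79} = -8680 + \frac{62}{79} = - \frac{685658}{79}$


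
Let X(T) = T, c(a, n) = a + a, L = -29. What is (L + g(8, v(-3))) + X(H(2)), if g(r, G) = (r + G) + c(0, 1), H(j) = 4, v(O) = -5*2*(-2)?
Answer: 3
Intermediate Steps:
v(O) = 20 (v(O) = -10*(-2) = 20)
c(a, n) = 2*a
g(r, G) = G + r (g(r, G) = (r + G) + 2*0 = (G + r) + 0 = G + r)
(L + g(8, v(-3))) + X(H(2)) = (-29 + (20 + 8)) + 4 = (-29 + 28) + 4 = -1 + 4 = 3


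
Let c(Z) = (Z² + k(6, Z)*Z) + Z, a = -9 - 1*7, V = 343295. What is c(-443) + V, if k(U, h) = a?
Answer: 546189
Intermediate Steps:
a = -16 (a = -9 - 7 = -16)
k(U, h) = -16
c(Z) = Z² - 15*Z (c(Z) = (Z² - 16*Z) + Z = Z² - 15*Z)
c(-443) + V = -443*(-15 - 443) + 343295 = -443*(-458) + 343295 = 202894 + 343295 = 546189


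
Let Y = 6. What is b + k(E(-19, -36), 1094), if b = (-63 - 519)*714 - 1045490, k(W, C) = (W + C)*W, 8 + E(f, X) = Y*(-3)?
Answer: -1488806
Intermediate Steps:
E(f, X) = -26 (E(f, X) = -8 + 6*(-3) = -8 - 18 = -26)
k(W, C) = W*(C + W) (k(W, C) = (C + W)*W = W*(C + W))
b = -1461038 (b = -582*714 - 1045490 = -415548 - 1045490 = -1461038)
b + k(E(-19, -36), 1094) = -1461038 - 26*(1094 - 26) = -1461038 - 26*1068 = -1461038 - 27768 = -1488806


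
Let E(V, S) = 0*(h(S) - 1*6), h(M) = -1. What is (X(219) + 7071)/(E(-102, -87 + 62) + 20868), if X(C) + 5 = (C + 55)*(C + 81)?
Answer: 44633/10434 ≈ 4.2776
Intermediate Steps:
X(C) = -5 + (55 + C)*(81 + C) (X(C) = -5 + (C + 55)*(C + 81) = -5 + (55 + C)*(81 + C))
E(V, S) = 0 (E(V, S) = 0*(-1 - 1*6) = 0*(-1 - 6) = 0*(-7) = 0)
(X(219) + 7071)/(E(-102, -87 + 62) + 20868) = ((4450 + 219² + 136*219) + 7071)/(0 + 20868) = ((4450 + 47961 + 29784) + 7071)/20868 = (82195 + 7071)*(1/20868) = 89266*(1/20868) = 44633/10434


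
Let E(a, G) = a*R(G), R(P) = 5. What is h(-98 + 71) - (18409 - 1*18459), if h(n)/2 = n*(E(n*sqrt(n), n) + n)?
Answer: 1508 + 21870*I*sqrt(3) ≈ 1508.0 + 37880.0*I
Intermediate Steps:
E(a, G) = 5*a (E(a, G) = a*5 = 5*a)
h(n) = 2*n*(n + 5*n**(3/2)) (h(n) = 2*(n*(5*(n*sqrt(n)) + n)) = 2*(n*(5*n**(3/2) + n)) = 2*(n*(n + 5*n**(3/2))) = 2*n*(n + 5*n**(3/2)))
h(-98 + 71) - (18409 - 1*18459) = 2*(-98 + 71)*((-98 + 71) + 5*(-98 + 71)**(3/2)) - (18409 - 1*18459) = 2*(-27)*(-27 + 5*(-27)**(3/2)) - (18409 - 18459) = 2*(-27)*(-27 + 5*(-81*I*sqrt(3))) - 1*(-50) = 2*(-27)*(-27 - 405*I*sqrt(3)) + 50 = (1458 + 21870*I*sqrt(3)) + 50 = 1508 + 21870*I*sqrt(3)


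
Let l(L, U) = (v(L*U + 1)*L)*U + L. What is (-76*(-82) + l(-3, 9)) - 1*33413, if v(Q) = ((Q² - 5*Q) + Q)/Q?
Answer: -26374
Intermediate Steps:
v(Q) = (Q² - 4*Q)/Q
l(L, U) = L + L*U*(-3 + L*U) (l(L, U) = ((-4 + (L*U + 1))*L)*U + L = ((-4 + (1 + L*U))*L)*U + L = ((-3 + L*U)*L)*U + L = (L*(-3 + L*U))*U + L = L*U*(-3 + L*U) + L = L + L*U*(-3 + L*U))
(-76*(-82) + l(-3, 9)) - 1*33413 = (-76*(-82) - 3*(1 + 9*(-3 - 3*9))) - 1*33413 = (6232 - 3*(1 + 9*(-3 - 27))) - 33413 = (6232 - 3*(1 + 9*(-30))) - 33413 = (6232 - 3*(1 - 270)) - 33413 = (6232 - 3*(-269)) - 33413 = (6232 + 807) - 33413 = 7039 - 33413 = -26374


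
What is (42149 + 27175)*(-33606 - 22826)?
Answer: -3912091968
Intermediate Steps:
(42149 + 27175)*(-33606 - 22826) = 69324*(-56432) = -3912091968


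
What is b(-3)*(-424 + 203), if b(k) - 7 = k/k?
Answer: -1768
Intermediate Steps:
b(k) = 8 (b(k) = 7 + k/k = 7 + 1 = 8)
b(-3)*(-424 + 203) = 8*(-424 + 203) = 8*(-221) = -1768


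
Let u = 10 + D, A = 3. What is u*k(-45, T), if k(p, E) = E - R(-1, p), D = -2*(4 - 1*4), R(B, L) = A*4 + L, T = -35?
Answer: -20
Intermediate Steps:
R(B, L) = 12 + L (R(B, L) = 3*4 + L = 12 + L)
D = 0 (D = -2*(4 - 4) = -2*0 = 0)
k(p, E) = -12 + E - p (k(p, E) = E - (12 + p) = E + (-12 - p) = -12 + E - p)
u = 10 (u = 10 + 0 = 10)
u*k(-45, T) = 10*(-12 - 35 - 1*(-45)) = 10*(-12 - 35 + 45) = 10*(-2) = -20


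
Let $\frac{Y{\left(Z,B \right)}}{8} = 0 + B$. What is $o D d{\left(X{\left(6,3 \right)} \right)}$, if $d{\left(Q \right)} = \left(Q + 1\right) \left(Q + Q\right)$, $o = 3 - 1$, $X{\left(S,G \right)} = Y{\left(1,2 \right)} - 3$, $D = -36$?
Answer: $-26208$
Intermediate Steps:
$Y{\left(Z,B \right)} = 8 B$ ($Y{\left(Z,B \right)} = 8 \left(0 + B\right) = 8 B$)
$X{\left(S,G \right)} = 13$ ($X{\left(S,G \right)} = 8 \cdot 2 - 3 = 16 - 3 = 13$)
$o = 2$ ($o = 3 - 1 = 2$)
$d{\left(Q \right)} = 2 Q \left(1 + Q\right)$ ($d{\left(Q \right)} = \left(1 + Q\right) 2 Q = 2 Q \left(1 + Q\right)$)
$o D d{\left(X{\left(6,3 \right)} \right)} = 2 \left(-36\right) 2 \cdot 13 \left(1 + 13\right) = - 72 \cdot 2 \cdot 13 \cdot 14 = \left(-72\right) 364 = -26208$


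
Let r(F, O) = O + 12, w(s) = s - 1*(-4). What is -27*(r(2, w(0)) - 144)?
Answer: 3456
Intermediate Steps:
w(s) = 4 + s (w(s) = s + 4 = 4 + s)
r(F, O) = 12 + O
-27*(r(2, w(0)) - 144) = -27*((12 + (4 + 0)) - 144) = -27*((12 + 4) - 144) = -27*(16 - 144) = -27*(-128) = 3456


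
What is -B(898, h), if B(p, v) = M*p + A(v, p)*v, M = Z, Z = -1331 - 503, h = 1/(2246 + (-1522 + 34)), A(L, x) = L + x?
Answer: 946267156963/574564 ≈ 1.6469e+6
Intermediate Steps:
h = 1/758 (h = 1/(2246 - 1488) = 1/758 ≈ 0.0013193)
Z = -1834
M = -1834
B(p, v) = -1834*p + v*(p + v) (B(p, v) = -1834*p + (v + p)*v = -1834*p + (p + v)*v = -1834*p + v*(p + v))
-B(898, h) = -(-1834*898 + (898 + 1/758)/758) = -(-1646932 + (1/758)*(680685/758)) = -(-1646932 + 680685/574564) = -1*(-946267156963/574564) = 946267156963/574564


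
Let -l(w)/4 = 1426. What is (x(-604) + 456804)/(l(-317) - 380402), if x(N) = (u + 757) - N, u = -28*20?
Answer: -152535/128702 ≈ -1.1852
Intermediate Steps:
l(w) = -5704 (l(w) = -4*1426 = -5704)
u = -560
x(N) = 197 - N (x(N) = (-560 + 757) - N = 197 - N)
(x(-604) + 456804)/(l(-317) - 380402) = ((197 - 1*(-604)) + 456804)/(-5704 - 380402) = ((197 + 604) + 456804)/(-386106) = (801 + 456804)*(-1/386106) = 457605*(-1/386106) = -152535/128702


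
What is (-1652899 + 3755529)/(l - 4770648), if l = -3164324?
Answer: -1051315/3967486 ≈ -0.26498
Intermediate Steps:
(-1652899 + 3755529)/(l - 4770648) = (-1652899 + 3755529)/(-3164324 - 4770648) = 2102630/(-7934972) = 2102630*(-1/7934972) = -1051315/3967486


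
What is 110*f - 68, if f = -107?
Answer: -11838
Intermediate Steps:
110*f - 68 = 110*(-107) - 68 = -11770 - 68 = -11838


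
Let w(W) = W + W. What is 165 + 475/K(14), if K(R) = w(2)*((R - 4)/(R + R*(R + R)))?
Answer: 19945/4 ≈ 4986.3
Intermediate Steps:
w(W) = 2*W
K(R) = 4*(-4 + R)/(R + 2*R²) (K(R) = (2*2)*((R - 4)/(R + R*(R + R))) = 4*((-4 + R)/(R + R*(2*R))) = 4*((-4 + R)/(R + 2*R²)) = 4*(-4 + R)/(R + 2*R²))
165 + 475/K(14) = 165 + 475/((4*(-4 + 14)/(14*(1 + 2*14)))) = 165 + 475/((4*(1/14)*10/(1 + 28))) = 165 + 475/((4*(1/14)*10/29)) = 165 + 475/((4*(1/14)*(1/29)*10)) = 165 + 475/(20/203) = 165 + 475*(203/20) = 165 + 19285/4 = 19945/4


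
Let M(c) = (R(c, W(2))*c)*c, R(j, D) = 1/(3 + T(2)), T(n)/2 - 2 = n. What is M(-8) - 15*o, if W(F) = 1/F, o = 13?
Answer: -2081/11 ≈ -189.18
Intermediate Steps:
W(F) = 1/F
T(n) = 4 + 2*n
R(j, D) = 1/11 (R(j, D) = 1/(3 + (4 + 2*2)) = 1/(3 + (4 + 4)) = 1/(3 + 8) = 1/11)
M(c) = c²/11 (M(c) = (c/11)*c = c²/11)
M(-8) - 15*o = (1/11)*(-8)² - 15*13 = (1/11)*64 - 1*195 = 64/11 - 195 = -2081/11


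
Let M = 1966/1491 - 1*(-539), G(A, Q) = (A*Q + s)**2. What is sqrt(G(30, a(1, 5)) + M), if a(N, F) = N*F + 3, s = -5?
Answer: sqrt(123970820190)/1491 ≈ 236.15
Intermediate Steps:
a(N, F) = 3 + F*N (a(N, F) = F*N + 3 = 3 + F*N)
G(A, Q) = (-5 + A*Q)**2 (G(A, Q) = (A*Q - 5)**2 = (-5 + A*Q)**2)
M = 805615/1491 (M = 1966*(1/1491) + 539 = 1966/1491 + 539 = 805615/1491 ≈ 540.32)
sqrt(G(30, a(1, 5)) + M) = sqrt((-5 + 30*(3 + 5*1))**2 + 805615/1491) = sqrt((-5 + 30*(3 + 5))**2 + 805615/1491) = sqrt((-5 + 30*8)**2 + 805615/1491) = sqrt((-5 + 240)**2 + 805615/1491) = sqrt(235**2 + 805615/1491) = sqrt(55225 + 805615/1491) = sqrt(83146090/1491) = sqrt(123970820190)/1491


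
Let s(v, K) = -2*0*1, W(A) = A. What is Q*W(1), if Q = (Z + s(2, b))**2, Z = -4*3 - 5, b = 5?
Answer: 289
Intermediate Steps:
s(v, K) = 0 (s(v, K) = 0*1 = 0)
Z = -17 (Z = -12 - 5 = -17)
Q = 289 (Q = (-17 + 0)**2 = (-17)**2 = 289)
Q*W(1) = 289*1 = 289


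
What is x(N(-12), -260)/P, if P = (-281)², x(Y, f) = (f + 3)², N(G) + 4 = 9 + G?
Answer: 66049/78961 ≈ 0.83648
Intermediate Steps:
N(G) = 5 + G (N(G) = -4 + (9 + G) = 5 + G)
x(Y, f) = (3 + f)²
P = 78961
x(N(-12), -260)/P = (3 - 260)²/78961 = (-257)²*(1/78961) = 66049*(1/78961) = 66049/78961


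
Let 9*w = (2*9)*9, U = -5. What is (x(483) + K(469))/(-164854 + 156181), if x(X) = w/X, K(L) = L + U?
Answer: -74710/1396353 ≈ -0.053504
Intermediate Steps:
w = 18 (w = ((2*9)*9)/9 = (18*9)/9 = (⅑)*162 = 18)
K(L) = -5 + L (K(L) = L - 5 = -5 + L)
x(X) = 18/X
(x(483) + K(469))/(-164854 + 156181) = (18/483 + (-5 + 469))/(-164854 + 156181) = (18*(1/483) + 464)/(-8673) = (6/161 + 464)*(-1/8673) = (74710/161)*(-1/8673) = -74710/1396353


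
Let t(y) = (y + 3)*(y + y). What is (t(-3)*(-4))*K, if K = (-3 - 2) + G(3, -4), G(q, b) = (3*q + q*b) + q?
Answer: 0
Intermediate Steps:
G(q, b) = 4*q + b*q (G(q, b) = (3*q + b*q) + q = 4*q + b*q)
K = -5 (K = (-3 - 2) + 3*(4 - 4) = -5 + 3*0 = -5 + 0 = -5)
t(y) = 2*y*(3 + y) (t(y) = (3 + y)*(2*y) = 2*y*(3 + y))
(t(-3)*(-4))*K = ((2*(-3)*(3 - 3))*(-4))*(-5) = ((2*(-3)*0)*(-4))*(-5) = (0*(-4))*(-5) = 0*(-5) = 0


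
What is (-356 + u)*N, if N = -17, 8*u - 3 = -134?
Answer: 50643/8 ≈ 6330.4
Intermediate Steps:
u = -131/8 (u = 3/8 + (⅛)*(-134) = 3/8 - 67/4 = -131/8 ≈ -16.375)
(-356 + u)*N = (-356 - 131/8)*(-17) = -2979/8*(-17) = 50643/8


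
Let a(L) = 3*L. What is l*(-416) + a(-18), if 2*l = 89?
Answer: -18566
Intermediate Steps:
l = 89/2 (l = (1/2)*89 = 89/2 ≈ 44.500)
l*(-416) + a(-18) = (89/2)*(-416) + 3*(-18) = -18512 - 54 = -18566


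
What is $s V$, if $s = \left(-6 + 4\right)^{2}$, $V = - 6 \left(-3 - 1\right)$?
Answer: $96$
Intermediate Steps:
$V = 24$ ($V = \left(-6\right) \left(-4\right) = 24$)
$s = 4$ ($s = \left(-2\right)^{2} = 4$)
$s V = 4 \cdot 24 = 96$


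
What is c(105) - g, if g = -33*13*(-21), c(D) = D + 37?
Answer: -8867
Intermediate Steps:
c(D) = 37 + D
g = 9009 (g = -429*(-21) = 9009)
c(105) - g = (37 + 105) - 1*9009 = 142 - 9009 = -8867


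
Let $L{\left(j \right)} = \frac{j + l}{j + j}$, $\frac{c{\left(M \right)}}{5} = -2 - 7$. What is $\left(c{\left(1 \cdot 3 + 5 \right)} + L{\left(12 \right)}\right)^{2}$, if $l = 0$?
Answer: $\frac{7921}{4} \approx 1980.3$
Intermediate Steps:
$c{\left(M \right)} = -45$ ($c{\left(M \right)} = 5 \left(-2 - 7\right) = 5 \left(-9\right) = -45$)
$L{\left(j \right)} = \frac{1}{2}$ ($L{\left(j \right)} = \frac{j + 0}{j + j} = \frac{j}{2 j} = j \frac{1}{2 j} = \frac{1}{2}$)
$\left(c{\left(1 \cdot 3 + 5 \right)} + L{\left(12 \right)}\right)^{2} = \left(-45 + \frac{1}{2}\right)^{2} = \left(- \frac{89}{2}\right)^{2} = \frac{7921}{4}$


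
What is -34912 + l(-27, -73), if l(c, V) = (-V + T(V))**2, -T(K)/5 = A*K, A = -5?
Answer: 3034592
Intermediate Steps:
T(K) = 25*K (T(K) = -(-25)*K = 25*K)
l(c, V) = 576*V**2 (l(c, V) = (-V + 25*V)**2 = (24*V)**2 = 576*V**2)
-34912 + l(-27, -73) = -34912 + 576*(-73)**2 = -34912 + 576*5329 = -34912 + 3069504 = 3034592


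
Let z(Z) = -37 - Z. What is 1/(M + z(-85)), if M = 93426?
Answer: 1/93474 ≈ 1.0698e-5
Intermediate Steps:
1/(M + z(-85)) = 1/(93426 + (-37 - 1*(-85))) = 1/(93426 + (-37 + 85)) = 1/(93426 + 48) = 1/93474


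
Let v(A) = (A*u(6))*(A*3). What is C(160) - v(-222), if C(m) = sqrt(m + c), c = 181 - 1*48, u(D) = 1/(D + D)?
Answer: -12321 + sqrt(293) ≈ -12304.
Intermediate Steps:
u(D) = 1/(2*D)
c = 133 (c = 181 - 48 = 133)
v(A) = A**2/4 (v(A) = (A*((1/2)/6))*(A*3) = (A*((1/2)*(1/6)))*(3*A) = (A*(1/12))*(3*A) = (A/12)*(3*A) = A**2/4)
C(m) = sqrt(133 + m) (C(m) = sqrt(m + 133) = sqrt(133 + m))
C(160) - v(-222) = sqrt(133 + 160) - (-222)**2/4 = sqrt(293) - 49284/4 = sqrt(293) - 1*12321 = sqrt(293) - 12321 = -12321 + sqrt(293)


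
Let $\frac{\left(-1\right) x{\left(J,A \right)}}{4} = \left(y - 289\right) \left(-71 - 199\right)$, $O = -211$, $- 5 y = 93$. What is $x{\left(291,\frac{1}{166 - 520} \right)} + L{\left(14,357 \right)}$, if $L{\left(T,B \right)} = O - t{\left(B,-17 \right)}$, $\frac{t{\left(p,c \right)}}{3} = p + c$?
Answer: $-333439$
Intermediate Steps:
$y = - \frac{93}{5}$ ($y = \left(- \frac{1}{5}\right) 93 = - \frac{93}{5} \approx -18.6$)
$t{\left(p,c \right)} = 3 c + 3 p$ ($t{\left(p,c \right)} = 3 \left(p + c\right) = 3 \left(c + p\right) = 3 c + 3 p$)
$x{\left(J,A \right)} = -332208$ ($x{\left(J,A \right)} = - 4 \left(- \frac{93}{5} - 289\right) \left(-71 - 199\right) = - 4 \left(\left(- \frac{1538}{5}\right) \left(-270\right)\right) = \left(-4\right) 83052 = -332208$)
$L{\left(T,B \right)} = -160 - 3 B$ ($L{\left(T,B \right)} = -211 - \left(3 \left(-17\right) + 3 B\right) = -211 - \left(-51 + 3 B\right) = -160 - 3 B$)
$x{\left(291,\frac{1}{166 - 520} \right)} + L{\left(14,357 \right)} = -332208 - 1231 = -333439$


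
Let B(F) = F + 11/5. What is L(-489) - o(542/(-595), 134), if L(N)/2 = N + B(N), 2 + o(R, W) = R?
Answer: -231894/119 ≈ -1948.7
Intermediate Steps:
o(R, W) = -2 + R
B(F) = 11/5 + F (B(F) = F + 11*(⅕) = F + 11/5 = 11/5 + F)
L(N) = 22/5 + 4*N (L(N) = 2*(N + (11/5 + N)) = 2*(11/5 + 2*N) = 22/5 + 4*N)
L(-489) - o(542/(-595), 134) = (22/5 + 4*(-489)) - (-2 + 542/(-595)) = (22/5 - 1956) - (-2 + 542*(-1/595)) = -9758/5 - (-2 - 542/595) = -9758/5 - 1*(-1732/595) = -9758/5 + 1732/595 = -231894/119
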